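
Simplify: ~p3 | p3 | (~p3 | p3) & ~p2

~p3 | p3 | (~p3 | p3) & ~p2
= ~p3 | p3   (absorption)
= 1   (complement)

1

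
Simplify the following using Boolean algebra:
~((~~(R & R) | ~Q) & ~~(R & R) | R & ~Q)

~((~~(R & R) | ~Q) & ~~(R & R) | R & ~Q)
= ~(~~(R & R) | R & ~Q)   [absorption]
= ~(R & R | R & ~Q)   [double negation]
= ~((R | ~Q) & R)   [distribution]
= ~R   [absorption]

~R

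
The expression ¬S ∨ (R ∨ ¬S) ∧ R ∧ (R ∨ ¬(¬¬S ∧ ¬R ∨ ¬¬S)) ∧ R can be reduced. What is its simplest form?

¬S ∨ R

¬S ∨ (R ∨ ¬S) ∧ R ∧ (R ∨ ¬(¬¬S ∧ ¬R ∨ ¬¬S)) ∧ R
= ¬S ∨ (R ∨ ¬S) ∧ R ∧ (R ∨ ¬¬¬S) ∧ R   — absorption
= ¬S ∨ (R ∨ ¬S) ∧ R ∧ (R ∨ ¬S) ∧ R   — double negation
= ¬S ∨ R ∧ (R ∨ ¬S) ∧ R   — absorption
= ¬S ∨ R ∧ R   — absorption
= ¬S ∨ R   — idempotence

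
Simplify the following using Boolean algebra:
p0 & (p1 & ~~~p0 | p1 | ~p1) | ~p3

p0 & (p1 & ~~~p0 | p1 | ~p1) | ~p3
= p0 & (p1 & ~p0 | p1 | ~p1) | ~p3   (double negation)
= p0 & (p1 | ~p1) | ~p3   (absorption)
= p0 | ~p3   (complement / identity)

p0 | ~p3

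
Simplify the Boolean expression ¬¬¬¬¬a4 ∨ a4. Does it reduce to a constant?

True

¬¬¬¬¬a4 ∨ a4
= ¬¬¬a4 ∨ a4   [double negation]
= ¬a4 ∨ a4   [double negation]
= True   [complement]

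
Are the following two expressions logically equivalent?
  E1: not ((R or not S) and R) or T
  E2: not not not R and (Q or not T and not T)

E1: not ((R or not S) and R) or T
    = not R or T
E2: not not not R and (Q or not T and not T)
    = not R and (Q or not T and not T)
    = not R and (Q or not T)
These differ: at Q=0, R=1, S=0, T=1, E1 = 1 but E2 = 0.

No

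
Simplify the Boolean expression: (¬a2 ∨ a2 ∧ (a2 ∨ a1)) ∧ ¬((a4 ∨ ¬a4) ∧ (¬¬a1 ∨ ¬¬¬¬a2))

¬a1 ∧ ¬a2

(¬a2 ∨ a2 ∧ (a2 ∨ a1)) ∧ ¬((a4 ∨ ¬a4) ∧ (¬¬a1 ∨ ¬¬¬¬a2))
= (¬a2 ∨ a2) ∧ ¬((a4 ∨ ¬a4) ∧ (¬¬a1 ∨ ¬¬¬¬a2))
= (¬a2 ∨ a2) ∧ ¬(¬¬a1 ∨ ¬¬¬¬a2)
= ¬(¬¬a1 ∨ ¬¬¬¬a2)
= ¬a1 ∧ ¬¬¬a2
= ¬a1 ∧ ¬a2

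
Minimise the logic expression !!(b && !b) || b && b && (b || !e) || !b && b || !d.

!!(b && !b) || b && b && (b || !e) || !b && b || !d
= b && !b || b && b && (b || !e) || !b && b || !d   — double negation
= b && b && (b || !e) || !b && b || !d   — complement / identity
= b && b || !b && b || !d   — absorption
= b || !d   — distribution

b || !d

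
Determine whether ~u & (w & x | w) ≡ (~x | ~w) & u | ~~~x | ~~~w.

No

E1: ~u & (w & x | w)
    = ~u & w
E2: (~x | ~w) & u | ~~~x | ~~~w
    = (~x | ~w) & u | ~x | ~~~w
    = (~x | ~w) & u | ~x | ~w
    = ~x | ~w
These differ: at u=1, w=0, x=0, E1 = 0 but E2 = 1.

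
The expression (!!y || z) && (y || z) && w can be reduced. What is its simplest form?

(y || z) && w

(!!y || z) && (y || z) && w
= (y || z) && (y || z) && w   (double negation)
= (y || z) && w   (idempotence)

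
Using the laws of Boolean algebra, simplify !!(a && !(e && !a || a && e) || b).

!!(a && !(e && !a || a && e) || b)
= a && !(e && !a || a && e) || b   — double negation
= a && !e || b   — distribution

a && !e || b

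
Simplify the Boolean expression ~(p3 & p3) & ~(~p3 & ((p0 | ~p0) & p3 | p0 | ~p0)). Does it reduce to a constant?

0

~(p3 & p3) & ~(~p3 & ((p0 | ~p0) & p3 | p0 | ~p0))
= ~(p3 & p3) & ~(~p3 & (p0 | ~p0))   — absorption
= ~(p3 & p3) & ~~p3   — complement / identity
= ~(p3 & p3) & p3   — double negation
= ~p3 & p3   — idempotence
= 0   — complement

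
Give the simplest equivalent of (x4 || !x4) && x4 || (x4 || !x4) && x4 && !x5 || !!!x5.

(x4 || !x4) && x4 || (x4 || !x4) && x4 && !x5 || !!!x5
= (x4 || !x4) && x4 || !!!x5   [absorption]
= (x4 || !x4) && x4 || !x5   [double negation]
= x4 || !x5   [complement / identity]

x4 || !x5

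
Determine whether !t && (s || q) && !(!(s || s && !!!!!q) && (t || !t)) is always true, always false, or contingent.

contingent

!t && (s || q) && !(!(s || s && !!!!!q) && (t || !t))
= !t && (s || q) && !(!(s || s && !!!q) && (t || !t))   — double negation
= !t && (s || q) && !(!(s || s && !q) && (t || !t))   — double negation
= !t && (s || q) && !!(s || s && !q)   — complement / identity
= !t && (s || q) && (s || s && !q)   — double negation
= !t && (s || q) && s   — absorption
= !t && s   — absorption
This depends on s, t, so it is not a constant.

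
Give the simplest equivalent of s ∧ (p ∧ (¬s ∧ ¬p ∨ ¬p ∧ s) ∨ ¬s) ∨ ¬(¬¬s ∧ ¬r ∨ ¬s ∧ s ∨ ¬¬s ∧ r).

¬s

s ∧ (p ∧ (¬s ∧ ¬p ∨ ¬p ∧ s) ∨ ¬s) ∨ ¬(¬¬s ∧ ¬r ∨ ¬s ∧ s ∨ ¬¬s ∧ r)
= s ∧ (p ∧ (¬s ∧ ¬p ∨ ¬p ∧ s) ∨ ¬s) ∨ ¬(¬¬s ∧ ¬r ∨ ¬¬s ∧ r)   (complement / identity)
= s ∧ (p ∧ ¬p ∨ ¬s) ∨ ¬(¬¬s ∧ ¬r ∨ ¬¬s ∧ r)   (distribution)
= s ∧ ¬s ∨ ¬(¬¬s ∧ ¬r ∨ ¬¬s ∧ r)   (complement / identity)
= ¬(¬¬s ∧ ¬r ∨ ¬¬s ∧ r)   (complement / identity)
= ¬¬¬s   (distribution)
= ¬s   (double negation)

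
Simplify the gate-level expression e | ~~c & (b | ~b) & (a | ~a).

e | c

e | ~~c & (b | ~b) & (a | ~a)
= e | ~~c & (a | ~a)
= e | c & (a | ~a)
= e | c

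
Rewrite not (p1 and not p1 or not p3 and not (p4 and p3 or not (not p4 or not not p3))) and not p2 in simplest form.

(p3 or p4) and not p2

not (p1 and not p1 or not p3 and not (p4 and p3 or not (not p4 or not not p3))) and not p2
= not (not p3 and not (p4 and p3 or not (not p4 or not not p3))) and not p2   — complement / identity
= not (not p3 and not (p4 and p3 or p4 and not p3)) and not p2   — De Morgan
= not (not p3 and not p4) and not p2   — distribution
= (p3 or p4) and not p2   — De Morgan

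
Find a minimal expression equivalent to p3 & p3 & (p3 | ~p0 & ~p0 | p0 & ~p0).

p3

p3 & p3 & (p3 | ~p0 & ~p0 | p0 & ~p0)
= p3 & p3 & (p3 | ~p0)
= p3 & p3
= p3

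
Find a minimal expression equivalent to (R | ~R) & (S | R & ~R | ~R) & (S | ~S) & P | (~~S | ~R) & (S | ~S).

(R | ~R) & (S | R & ~R | ~R) & (S | ~S) & P | (~~S | ~R) & (S | ~S)
= (S | R & ~R | ~R) & (S | ~S) & P | (~~S | ~R) & (S | ~S)   [complement / identity]
= (S | R & ~R | ~R) & (S | ~S) & P | (S | ~R) & (S | ~S)   [double negation]
= (S | ~R) & (S | ~S) & P | (S | ~R) & (S | ~S)   [complement / identity]
= (S | ~R) & (S | ~S)   [absorption]
= S | ~R   [complement / identity]

S | ~R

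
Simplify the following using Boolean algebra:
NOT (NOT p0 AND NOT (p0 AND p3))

p0

NOT (NOT p0 AND NOT (p0 AND p3))
= p0 OR p0 AND p3
= p0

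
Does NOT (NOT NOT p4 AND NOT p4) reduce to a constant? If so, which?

NOT (NOT NOT p4 AND NOT p4)
= NOT p4 OR p4   (De Morgan)
= TRUE   (complement)

yes, True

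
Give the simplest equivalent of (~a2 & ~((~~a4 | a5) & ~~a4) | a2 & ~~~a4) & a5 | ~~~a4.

~a4

(~a2 & ~((~~a4 | a5) & ~~a4) | a2 & ~~~a4) & a5 | ~~~a4
= (~a2 & ~~~a4 | a2 & ~~~a4) & a5 | ~~~a4   — absorption
= ~~~a4 & a5 | ~~~a4   — distribution
= ~~~a4   — absorption
= ~a4   — double negation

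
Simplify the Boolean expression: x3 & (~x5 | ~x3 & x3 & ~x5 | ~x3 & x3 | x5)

x3 & (~x5 | ~x3 & x3 & ~x5 | ~x3 & x3 | x5)
= x3 & (~x5 | ~x3 & x3 | x5)
= x3 & (~x5 | x5)
= x3

x3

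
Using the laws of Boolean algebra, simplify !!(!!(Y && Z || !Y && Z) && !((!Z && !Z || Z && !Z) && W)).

Z

!!(!!(Y && Z || !Y && Z) && !((!Z && !Z || Z && !Z) && W))
= !(!(Y && Z || !Y && Z) || (!Z && !Z || Z && !Z) && W)   — De Morgan
= !(!(Y && Z || !Y && Z) || !Z && W)   — distribution
= !(!Z || !Z && W)   — distribution
= !!Z   — absorption
= Z   — double negation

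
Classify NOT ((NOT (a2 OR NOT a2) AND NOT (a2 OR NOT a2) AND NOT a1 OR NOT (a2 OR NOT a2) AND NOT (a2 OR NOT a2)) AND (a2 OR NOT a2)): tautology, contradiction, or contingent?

NOT ((NOT (a2 OR NOT a2) AND NOT (a2 OR NOT a2) AND NOT a1 OR NOT (a2 OR NOT a2) AND NOT (a2 OR NOT a2)) AND (a2 OR NOT a2))
= NOT (NOT (a2 OR NOT a2) AND NOT (a2 OR NOT a2) AND (a2 OR NOT a2))
= NOT (NOT (a2 OR NOT a2) AND (a2 OR NOT a2))
= NOT NOT (a2 OR NOT a2)
= a2 OR NOT a2
= TRUE

tautology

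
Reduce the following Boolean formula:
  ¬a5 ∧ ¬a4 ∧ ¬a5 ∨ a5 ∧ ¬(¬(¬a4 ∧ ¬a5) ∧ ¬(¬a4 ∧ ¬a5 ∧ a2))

¬a4 ∧ ¬a5

¬a5 ∧ ¬a4 ∧ ¬a5 ∨ a5 ∧ ¬(¬(¬a4 ∧ ¬a5) ∧ ¬(¬a4 ∧ ¬a5 ∧ a2))
= ¬a5 ∧ ¬a4 ∧ ¬a5 ∨ a5 ∧ (¬a4 ∧ ¬a5 ∨ ¬a4 ∧ ¬a5 ∧ a2)   (De Morgan)
= ¬a5 ∧ ¬a4 ∧ ¬a5 ∨ a5 ∧ ¬a4 ∧ ¬a5   (absorption)
= ¬a4 ∧ ¬a5   (distribution)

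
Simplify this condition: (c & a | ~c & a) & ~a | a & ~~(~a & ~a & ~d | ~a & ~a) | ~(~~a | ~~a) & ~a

(c & a | ~c & a) & ~a | a & ~~(~a & ~a & ~d | ~a & ~a) | ~(~~a | ~~a) & ~a
= (c & a | ~c & a) & ~a | a & ~~(~a & ~a & ~d | ~a & ~a) | ~a & ~a & ~a
= (c & a | ~c & a) & ~a | a & (~a & ~a & ~d | ~a & ~a) | ~a & ~a & ~a
= (c & a | ~c & a) & ~a | a & ~a & ~a | ~a & ~a & ~a
= (c & a | ~c & a) & ~a | ~a & ~a
= a & ~a | ~a & ~a
= ~a

~a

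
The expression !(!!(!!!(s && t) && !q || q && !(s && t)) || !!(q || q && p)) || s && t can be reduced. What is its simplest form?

!(!!(!!!(s && t) && !q || q && !(s && t)) || !!(q || q && p)) || s && t
= !(!!(!(s && t) && !q || q && !(s && t)) || !!(q || q && p)) || s && t   — double negation
= !(!!!(s && t) || !!(q || q && p)) || s && t   — distribution
= !(!(s && t) || !!(q || q && p)) || s && t   — double negation
= s && t && !(q || q && p) || s && t   — De Morgan
= s && t && !q || s && t   — absorption
= s && t   — absorption

s && t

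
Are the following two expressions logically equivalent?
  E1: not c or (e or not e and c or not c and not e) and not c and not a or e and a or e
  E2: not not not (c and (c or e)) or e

Yes

E1: not c or (e or not e and c or not c and not e) and not c and not a or e and a or e
    = not c or (e or not e) and not c and not a or e and a or e   — distribution
    = not c or not c and not a or e and a or e   — complement / identity
    = not c or e and a or e   — absorption
    = not c or e   — absorption
E2: not not not (c and (c or e)) or e
    = not not not c or e   — absorption
    = not c or e   — double negation
Both reduce to not c or e, so they are equivalent.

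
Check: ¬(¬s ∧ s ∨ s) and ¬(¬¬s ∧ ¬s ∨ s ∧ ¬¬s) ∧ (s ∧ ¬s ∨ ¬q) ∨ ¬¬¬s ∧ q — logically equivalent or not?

E1: ¬(¬s ∧ s ∨ s)
    = ¬s   (complement / identity)
E2: ¬(¬¬s ∧ ¬s ∨ s ∧ ¬¬s) ∧ (s ∧ ¬s ∨ ¬q) ∨ ¬¬¬s ∧ q
    = ¬¬¬s ∧ (s ∧ ¬s ∨ ¬q) ∨ ¬¬¬s ∧ q   (distribution)
    = ¬¬¬s ∧ ¬q ∨ ¬¬¬s ∧ q   (complement / identity)
    = ¬¬¬s   (distribution)
    = ¬s   (double negation)
Both reduce to ¬s, so they are equivalent.

Yes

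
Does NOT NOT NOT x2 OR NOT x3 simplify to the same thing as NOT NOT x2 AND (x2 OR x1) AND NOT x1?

E1: NOT NOT NOT x2 OR NOT x3
    = NOT x2 OR NOT x3   [double negation]
E2: NOT NOT x2 AND (x2 OR x1) AND NOT x1
    = x2 AND (x2 OR x1) AND NOT x1   [double negation]
    = x2 AND NOT x1   [absorption]
These differ: at x1=1, x2=0, x3=0, E1 = 1 but E2 = 0.

No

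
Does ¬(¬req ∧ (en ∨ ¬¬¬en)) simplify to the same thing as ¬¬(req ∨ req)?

E1: ¬(¬req ∧ (en ∨ ¬¬¬en))
    = ¬(¬req ∧ (en ∨ ¬en))
    = ¬¬req
    = req
E2: ¬¬(req ∨ req)
    = req ∨ req
    = req
Both reduce to req, so they are equivalent.

Yes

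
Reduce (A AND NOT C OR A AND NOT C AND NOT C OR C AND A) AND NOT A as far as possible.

(A AND NOT C OR A AND NOT C AND NOT C OR C AND A) AND NOT A
= (A AND NOT C OR A AND NOT C OR C AND A) AND NOT A   — idempotence
= (A AND NOT C OR C AND A) AND NOT A   — idempotence
= A AND NOT A   — distribution
= FALSE   — complement

FALSE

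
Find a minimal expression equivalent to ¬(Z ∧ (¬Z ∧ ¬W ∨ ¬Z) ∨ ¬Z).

¬(Z ∧ (¬Z ∧ ¬W ∨ ¬Z) ∨ ¬Z)
= ¬(Z ∧ ¬Z ∨ ¬Z)   — absorption
= ¬¬Z   — complement / identity
= Z   — double negation

Z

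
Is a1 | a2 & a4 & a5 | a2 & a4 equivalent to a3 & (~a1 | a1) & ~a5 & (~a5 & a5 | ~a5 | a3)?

No

E1: a1 | a2 & a4 & a5 | a2 & a4
    = a1 | a2 & a4   (absorption)
E2: a3 & (~a1 | a1) & ~a5 & (~a5 & a5 | ~a5 | a3)
    = a3 & (~a1 | a1) & ~a5 & (~a5 | a3)   (complement / identity)
    = a3 & ~a5 & (~a5 | a3)   (complement / identity)
    = a3 & ~a5   (absorption)
These differ: at a1=1, a2=1, a3=1, a4=1, a5=1, E1 = 1 but E2 = 0.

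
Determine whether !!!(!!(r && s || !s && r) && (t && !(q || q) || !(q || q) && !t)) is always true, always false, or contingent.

!!!(!!(r && s || !s && r) && (t && !(q || q) || !(q || q) && !t))
= !!!(!!(r && s || !s && r) && !(q || q))   [distribution]
= !!!(!!r && !(q || q))   [distribution]
= !!(!r || q || q)   [De Morgan]
= !r || q || q   [double negation]
= !r || q   [idempotence]
This depends on q, r, so it is not a constant.

contingent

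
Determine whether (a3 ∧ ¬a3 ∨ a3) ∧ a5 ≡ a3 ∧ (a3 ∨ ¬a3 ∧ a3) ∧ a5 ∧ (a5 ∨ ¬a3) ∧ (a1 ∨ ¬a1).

E1: (a3 ∧ ¬a3 ∨ a3) ∧ a5
    = a3 ∧ a5   — complement / identity
E2: a3 ∧ (a3 ∨ ¬a3 ∧ a3) ∧ a5 ∧ (a5 ∨ ¬a3) ∧ (a1 ∨ ¬a1)
    = a3 ∧ (a3 ∨ ¬a3 ∧ a3) ∧ a5 ∧ (a5 ∨ ¬a3)   — complement / identity
    = a3 ∧ a3 ∧ a5 ∧ (a5 ∨ ¬a3)   — complement / identity
    = a3 ∧ a3 ∧ a5   — absorption
    = a3 ∧ a5   — idempotence
Both reduce to a3 ∧ a5, so they are equivalent.

Yes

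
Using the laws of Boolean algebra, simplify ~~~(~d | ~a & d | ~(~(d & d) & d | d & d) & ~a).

d & a

~~~(~d | ~a & d | ~(~(d & d) & d | d & d) & ~a)
= ~~~(~d | ~a & d | ~(~d & d | d & d) & ~a)   [idempotence]
= ~~~(~d | ~a & d | ~d & ~a)   [distribution]
= ~(~d | ~a & d | ~d & ~a)   [double negation]
= ~(~d | ~a)   [distribution]
= d & a   [De Morgan]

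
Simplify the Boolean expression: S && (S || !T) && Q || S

S

S && (S || !T) && Q || S
= S && Q || S   (absorption)
= S   (absorption)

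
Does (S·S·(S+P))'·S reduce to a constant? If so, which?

yes, False

(S·S·(S+P))'·S
= (S·(S+P))'·S
= S'·S
= 0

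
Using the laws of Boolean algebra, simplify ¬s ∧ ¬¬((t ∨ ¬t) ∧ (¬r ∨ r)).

¬s

¬s ∧ ¬¬((t ∨ ¬t) ∧ (¬r ∨ r))
= ¬s ∧ (t ∨ ¬t) ∧ (¬r ∨ r)   — double negation
= ¬s ∧ (t ∨ ¬t)   — complement / identity
= ¬s   — complement / identity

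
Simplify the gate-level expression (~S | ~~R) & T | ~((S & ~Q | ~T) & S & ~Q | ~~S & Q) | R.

(~S | ~~R) & T | ~((S & ~Q | ~T) & S & ~Q | ~~S & Q) | R
= (~S | ~~R) & T | ~(S & ~Q | ~~S & Q) | R   (absorption)
= (~S | R) & T | ~(S & ~Q | ~~S & Q) | R   (double negation)
= (~S | R) & T | ~(S & ~Q | S & Q) | R   (double negation)
= (~S | R) & T | ~S | R   (distribution)
= ~S | R   (absorption)

~S | R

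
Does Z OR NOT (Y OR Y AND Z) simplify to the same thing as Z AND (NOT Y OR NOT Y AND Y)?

E1: Z OR NOT (Y OR Y AND Z)
    = Z OR NOT Y   (absorption)
E2: Z AND (NOT Y OR NOT Y AND Y)
    = Z AND NOT Y   (complement / identity)
These differ: at Y=0, Z=0, E1 = 1 but E2 = 0.

No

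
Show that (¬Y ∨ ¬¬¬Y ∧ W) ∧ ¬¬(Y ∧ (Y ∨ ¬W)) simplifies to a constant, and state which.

False

(¬Y ∨ ¬¬¬Y ∧ W) ∧ ¬¬(Y ∧ (Y ∨ ¬W))
= (¬Y ∨ ¬¬¬Y ∧ W) ∧ Y ∧ (Y ∨ ¬W)   [double negation]
= (¬Y ∨ ¬Y ∧ W) ∧ Y ∧ (Y ∨ ¬W)   [double negation]
= (¬Y ∨ ¬Y ∧ W) ∧ Y   [absorption]
= ¬Y ∧ Y   [absorption]
= False   [complement]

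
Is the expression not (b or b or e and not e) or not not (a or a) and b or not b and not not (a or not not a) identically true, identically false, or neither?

not (b or b or e and not e) or not not (a or a) and b or not b and not not (a or not not a)
= not (b or b or e and not e) or not not (a or a) and b or not b and not not (a or a)   [double negation]
= not (b or b or e and not e) or not not (a or a)   [distribution]
= not (b or b or e and not e) or not not a   [idempotence]
= not (b or e and not e) or not not a   [idempotence]
= not (b or e and not e) or a   [double negation]
= not b or a   [complement / identity]
This depends on a, b, so it is not a constant.

neither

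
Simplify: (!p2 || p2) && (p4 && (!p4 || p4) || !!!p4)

true

(!p2 || p2) && (p4 && (!p4 || p4) || !!!p4)
= (!p2 || p2) && (p4 || !!!p4)   (complement / identity)
= p4 || !!!p4   (complement / identity)
= p4 || !p4   (double negation)
= true   (complement)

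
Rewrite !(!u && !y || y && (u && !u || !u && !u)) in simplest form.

!(!u && !y || y && (u && !u || !u && !u))
= !(!u && !y || y && !u)   [distribution]
= !!u   [distribution]
= u   [double negation]

u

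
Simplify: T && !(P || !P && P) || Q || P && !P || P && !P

T && !(P || !P && P) || Q || P && !P || P && !P
= T && !(P || !P && P) || Q || P && !P   [complement / identity]
= T && !P || Q || P && !P   [complement / identity]
= T && !P || Q   [complement / identity]

T && !P || Q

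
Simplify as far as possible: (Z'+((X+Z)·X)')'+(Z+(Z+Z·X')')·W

(Z'+((X+Z)·X)')'+(Z+(Z+Z·X')')·W
= (Z'+((X+Z)·X)')'+(Z+Z')·W   — absorption
= (Z'+X')'+(Z+Z')·W   — absorption
= (Z'+X')'+W   — complement / identity
= Z·X+W   — De Morgan

Z·X+W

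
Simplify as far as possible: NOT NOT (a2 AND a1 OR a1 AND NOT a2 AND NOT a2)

a1

NOT NOT (a2 AND a1 OR a1 AND NOT a2 AND NOT a2)
= a2 AND a1 OR a1 AND NOT a2 AND NOT a2
= a2 AND a1 OR a1 AND NOT a2
= a1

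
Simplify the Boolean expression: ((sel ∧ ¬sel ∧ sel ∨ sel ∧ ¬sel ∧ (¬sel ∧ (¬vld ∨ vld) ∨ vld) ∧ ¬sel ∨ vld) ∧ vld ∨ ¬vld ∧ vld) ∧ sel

vld ∧ sel

((sel ∧ ¬sel ∧ sel ∨ sel ∧ ¬sel ∧ (¬sel ∧ (¬vld ∨ vld) ∨ vld) ∧ ¬sel ∨ vld) ∧ vld ∨ ¬vld ∧ vld) ∧ sel
= ((sel ∧ ¬sel ∧ sel ∨ sel ∧ ¬sel ∧ (¬sel ∨ vld) ∧ ¬sel ∨ vld) ∧ vld ∨ ¬vld ∧ vld) ∧ sel   [complement / identity]
= ((sel ∧ ¬sel ∧ sel ∨ sel ∧ ¬sel ∧ ¬sel ∨ vld) ∧ vld ∨ ¬vld ∧ vld) ∧ sel   [absorption]
= ((sel ∧ ¬sel ∨ vld) ∧ vld ∨ ¬vld ∧ vld) ∧ sel   [distribution]
= (vld ∧ vld ∨ ¬vld ∧ vld) ∧ sel   [complement / identity]
= vld ∧ sel   [distribution]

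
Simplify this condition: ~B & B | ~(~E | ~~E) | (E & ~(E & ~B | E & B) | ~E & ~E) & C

~E & C

~B & B | ~(~E | ~~E) | (E & ~(E & ~B | E & B) | ~E & ~E) & C
= ~B & B | ~(~E | ~~E) | (E & ~E | ~E & ~E) & C   (distribution)
= ~(~E | ~~E) | (E & ~E | ~E & ~E) & C   (complement / identity)
= ~(~E | ~~E) | ~E & C   (distribution)
= E & ~E | ~E & C   (De Morgan)
= ~E & C   (complement / identity)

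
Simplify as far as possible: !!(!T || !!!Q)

!!(!T || !!!Q)
= !!(!T || !Q)   (double negation)
= !T || !Q   (double negation)

!T || !Q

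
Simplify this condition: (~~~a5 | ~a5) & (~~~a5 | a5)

(~~~a5 | ~a5) & (~~~a5 | a5)
= ~a5 & a5 | ~~~a5   — distribution
= ~a5 & a5 | ~a5   — double negation
= ~a5   — complement / identity

~a5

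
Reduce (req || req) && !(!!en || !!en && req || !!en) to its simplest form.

(req || req) && !(!!en || !!en && req || !!en)
= (req || req) && !(!!en || !!en)
= req && !(!!en || !!en)
= req && !en && !en
= req && !en

req && !en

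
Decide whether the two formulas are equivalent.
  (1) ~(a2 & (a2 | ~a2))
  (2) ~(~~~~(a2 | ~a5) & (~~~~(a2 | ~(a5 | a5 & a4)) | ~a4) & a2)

Yes

E1: ~(a2 & (a2 | ~a2))
    = ~a2   [complement / identity]
E2: ~(~~~~(a2 | ~a5) & (~~~~(a2 | ~(a5 | a5 & a4)) | ~a4) & a2)
    = ~(~~~~(a2 | ~a5) & (~~~~(a2 | ~a5) | ~a4) & a2)   [absorption]
    = ~(~~~~(a2 | ~a5) & a2)   [absorption]
    = ~(~~(a2 | ~a5) & a2)   [double negation]
    = ~((a2 | ~a5) & a2)   [double negation]
    = ~a2   [absorption]
Both reduce to ~a2, so they are equivalent.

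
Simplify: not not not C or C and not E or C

True

not not not C or C and not E or C
= not not not C or C   [absorption]
= not C or C   [double negation]
= True   [complement]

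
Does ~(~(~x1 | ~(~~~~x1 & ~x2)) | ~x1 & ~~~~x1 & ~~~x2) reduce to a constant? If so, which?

~(~(~x1 | ~(~~~~x1 & ~x2)) | ~x1 & ~~~~x1 & ~~~x2)
= ~(~(~x1 | ~(~~~~x1 & ~x2)) | ~x1 & ~~~~x1 & ~x2)   [double negation]
= ~(x1 & ~~~~x1 & ~x2 | ~x1 & ~~~~x1 & ~x2)   [De Morgan]
= ~(~~~~x1 & ~x2)   [distribution]
= ~(~~x1 & ~x2)   [double negation]
= ~x1 | x2   [De Morgan]
This depends on x1, x2, so it is not a constant.

no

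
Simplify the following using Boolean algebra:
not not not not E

E

not not not not E
= not not E   (double negation)
= E   (double negation)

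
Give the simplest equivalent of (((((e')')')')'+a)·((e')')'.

(((((e')')')')'+a)·((e')')'
= (((e')')'+a)·((e')')'   [double negation]
= ((e')')'   [absorption]
= e'   [double negation]

e'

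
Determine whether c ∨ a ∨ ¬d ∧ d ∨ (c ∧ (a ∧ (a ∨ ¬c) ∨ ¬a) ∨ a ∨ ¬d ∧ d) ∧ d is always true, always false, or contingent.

contingent

c ∨ a ∨ ¬d ∧ d ∨ (c ∧ (a ∧ (a ∨ ¬c) ∨ ¬a) ∨ a ∨ ¬d ∧ d) ∧ d
= c ∨ a ∨ ¬d ∧ d ∨ (c ∧ (a ∨ ¬a) ∨ a ∨ ¬d ∧ d) ∧ d   — absorption
= c ∨ a ∨ ¬d ∧ d ∨ (c ∨ a ∨ ¬d ∧ d) ∧ d   — complement / identity
= c ∨ a ∨ ¬d ∧ d   — absorption
= c ∨ a   — complement / identity
This depends on a, c, so it is not a constant.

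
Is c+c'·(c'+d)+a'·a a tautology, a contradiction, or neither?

tautology

c+c'·(c'+d)+a'·a
= c+c'+a'·a   (absorption)
= c+c'   (complement / identity)
= 1   (complement)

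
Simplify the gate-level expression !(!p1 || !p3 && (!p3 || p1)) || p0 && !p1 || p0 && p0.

!(!p1 || !p3 && (!p3 || p1)) || p0 && !p1 || p0 && p0
= !(!p1 || !p3 && (!p3 || p1)) || p0 && !p1 || p0   (idempotence)
= !(!p1 || !p3) || p0 && !p1 || p0   (absorption)
= !(!p1 || !p3) || p0   (absorption)
= p1 && p3 || p0   (De Morgan)

p1 && p3 || p0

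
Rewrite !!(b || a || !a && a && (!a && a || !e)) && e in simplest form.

!!(b || a || !a && a && (!a && a || !e)) && e
= (b || a || !a && a && (!a && a || !e)) && e   — double negation
= (b || a || !a && a) && e   — absorption
= (b || a) && e   — complement / identity

(b || a) && e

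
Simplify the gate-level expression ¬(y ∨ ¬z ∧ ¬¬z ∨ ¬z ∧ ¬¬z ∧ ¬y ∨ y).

¬y

¬(y ∨ ¬z ∧ ¬¬z ∨ ¬z ∧ ¬¬z ∧ ¬y ∨ y)
= ¬(y ∨ ¬z ∧ ¬¬z ∨ y)   (absorption)
= ¬(y ∨ ¬z ∧ z ∨ y)   (double negation)
= ¬(y ∨ y)   (complement / identity)
= ¬y   (idempotence)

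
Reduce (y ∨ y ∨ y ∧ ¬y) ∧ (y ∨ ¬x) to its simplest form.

(y ∨ y ∨ y ∧ ¬y) ∧ (y ∨ ¬x)
= (y ∨ y) ∧ (y ∨ ¬x)
= y ∨ y ∧ ¬x
= y

y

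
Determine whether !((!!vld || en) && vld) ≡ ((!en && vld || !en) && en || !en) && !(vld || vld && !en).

No

E1: !((!!vld || en) && vld)
    = !((vld || en) && vld)   (double negation)
    = !vld   (absorption)
E2: ((!en && vld || !en) && en || !en) && !(vld || vld && !en)
    = ((!en && vld || !en) && en || !en) && !vld   (absorption)
    = (!en && en || !en) && !vld   (absorption)
    = !en && !vld   (complement / identity)
These differ: at en=1, vld=0, E1 = 1 but E2 = 0.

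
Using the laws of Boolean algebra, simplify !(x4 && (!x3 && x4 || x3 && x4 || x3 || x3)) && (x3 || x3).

!x4 && x3

!(x4 && (!x3 && x4 || x3 && x4 || x3 || x3)) && (x3 || x3)
= !(x4 && (!x3 && x4 || x3 && x4 || x3 || x3)) && x3
= !(x4 && (x4 || x3 || x3)) && x3
= !(x4 && (x4 || x3)) && x3
= !x4 && x3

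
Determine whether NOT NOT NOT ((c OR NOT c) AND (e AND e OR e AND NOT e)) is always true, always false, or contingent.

contingent

NOT NOT NOT ((c OR NOT c) AND (e AND e OR e AND NOT e))
= NOT NOT NOT (e AND e OR e AND NOT e)
= NOT (e AND e OR e AND NOT e)
= NOT e
This depends on e, so it is not a constant.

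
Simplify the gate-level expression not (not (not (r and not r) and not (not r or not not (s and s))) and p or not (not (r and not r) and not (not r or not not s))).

not (not (not (r and not r) and not (not r or not not (s and s))) and p or not (not (r and not r) and not (not r or not not s)))
= not (not (not (r and not r) and not (not r or not not s)) and p or not (not (r and not r) and not (not r or not not s)))
= not not (not (r and not r) and not (not r or not not s))
= not (r and not r or not r or not not s)
= not (not r or not not s)
= r and not s

r and not s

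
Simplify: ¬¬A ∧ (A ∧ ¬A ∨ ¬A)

False

¬¬A ∧ (A ∧ ¬A ∨ ¬A)
= ¬¬A ∧ ¬A   [complement / identity]
= A ∧ ¬A   [double negation]
= False   [complement]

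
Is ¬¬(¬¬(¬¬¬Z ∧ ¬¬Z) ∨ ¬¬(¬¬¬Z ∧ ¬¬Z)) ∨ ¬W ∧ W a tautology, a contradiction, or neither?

¬¬(¬¬(¬¬¬Z ∧ ¬¬Z) ∨ ¬¬(¬¬¬Z ∧ ¬¬Z)) ∨ ¬W ∧ W
= ¬¬¬¬(¬¬¬Z ∧ ¬¬Z) ∨ ¬W ∧ W
= ¬¬¬(¬¬Z ∨ ¬Z) ∨ ¬W ∧ W
= ¬(¬¬Z ∨ ¬Z) ∨ ¬W ∧ W
= ¬(¬¬Z ∨ ¬Z)
= ¬Z ∧ Z
= False

contradiction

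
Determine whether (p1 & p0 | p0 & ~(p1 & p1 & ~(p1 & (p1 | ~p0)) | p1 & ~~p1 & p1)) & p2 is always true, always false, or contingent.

contingent

(p1 & p0 | p0 & ~(p1 & p1 & ~(p1 & (p1 | ~p0)) | p1 & ~~p1 & p1)) & p2
= (p1 & p0 | p0 & ~(p1 & p1 & ~p1 | p1 & ~~p1 & p1)) & p2
= (p1 & p0 | p0 & ~(p1 & p1 & ~p1 | p1 & p1 & p1)) & p2
= (p1 & p0 | p0 & ~(p1 & p1)) & p2
= (p1 & p0 | p0 & ~p1) & p2
= p0 & p2
This depends on p0, p2, so it is not a constant.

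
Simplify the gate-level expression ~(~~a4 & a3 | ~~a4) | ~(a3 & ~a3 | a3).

~(~~a4 & a3 | ~~a4) | ~(a3 & ~a3 | a3)
= ~~~a4 | ~(a3 & ~a3 | a3)   (absorption)
= ~a4 | ~(a3 & ~a3 | a3)   (double negation)
= ~a4 | ~a3   (complement / identity)

~a4 | ~a3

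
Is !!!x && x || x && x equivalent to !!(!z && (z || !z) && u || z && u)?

No

E1: !!!x && x || x && x
    = !x && x || x && x   [double negation]
    = x   [distribution]
E2: !!(!z && (z || !z) && u || z && u)
    = !!(!z && u || z && u)   [complement / identity]
    = !!u   [distribution]
    = u   [double negation]
These differ: at u=0, x=1, z=0, E1 = 1 but E2 = 0.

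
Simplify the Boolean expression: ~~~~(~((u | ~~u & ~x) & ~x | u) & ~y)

~~~~(~((u | ~~u & ~x) & ~x | u) & ~y)
= ~~(~((u | ~~u & ~x) & ~x | u) & ~y)   [double negation]
= ~((u | ~~u & ~x) & ~x | u) & ~y   [double negation]
= ~((u | u & ~x) & ~x | u) & ~y   [double negation]
= ~(u & ~x | u) & ~y   [absorption]
= ~u & ~y   [absorption]

~u & ~y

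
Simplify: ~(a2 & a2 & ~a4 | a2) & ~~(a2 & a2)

0

~(a2 & a2 & ~a4 | a2) & ~~(a2 & a2)
= ~(a2 & ~a4 | a2) & ~~(a2 & a2)
= ~(a2 & ~a4 | a2) & ~~a2
= ~a2 & ~~a2
= ~a2 & a2
= 0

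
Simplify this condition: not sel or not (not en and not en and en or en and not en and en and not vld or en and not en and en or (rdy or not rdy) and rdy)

not sel or not (not en and not en and en or en and not en and en and not vld or en and not en and en or (rdy or not rdy) and rdy)
= not sel or not (not en and not en and en or en and not en and en or (rdy or not rdy) and rdy)   (absorption)
= not sel or not (not en and en or (rdy or not rdy) and rdy)   (distribution)
= not sel or not (not en and en or rdy)   (complement / identity)
= not sel or not rdy   (complement / identity)

not sel or not rdy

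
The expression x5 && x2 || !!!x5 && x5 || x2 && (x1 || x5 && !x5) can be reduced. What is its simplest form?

(x5 || x1) && x2

x5 && x2 || !!!x5 && x5 || x2 && (x1 || x5 && !x5)
= x5 && x2 || !!!x5 && x5 || x2 && x1
= x5 && x2 || !x5 && x5 || x2 && x1
= x5 && x2 || x2 && x1
= (x5 || x1) && x2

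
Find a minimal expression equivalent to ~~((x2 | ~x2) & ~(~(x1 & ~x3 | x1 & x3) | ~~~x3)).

x1 & x3

~~((x2 | ~x2) & ~(~(x1 & ~x3 | x1 & x3) | ~~~x3))
= (x2 | ~x2) & ~(~(x1 & ~x3 | x1 & x3) | ~~~x3)   — double negation
= (x2 | ~x2) & ~(~(x1 & (~x3 | x3)) | ~~~x3)   — distribution
= ~(~(x1 & (~x3 | x3)) | ~~~x3)   — complement / identity
= ~(~(x1 & (~x3 | x3)) | ~x3)   — double negation
= x1 & (~x3 | x3) & x3   — De Morgan
= x1 & x3   — complement / identity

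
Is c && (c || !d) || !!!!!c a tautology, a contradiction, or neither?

c && (c || !d) || !!!!!c
= c || !!!!!c
= c || !!!c
= c || !c
= true

tautology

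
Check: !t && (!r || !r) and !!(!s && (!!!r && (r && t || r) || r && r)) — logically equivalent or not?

No

E1: !t && (!r || !r)
    = !t && !r   (idempotence)
E2: !!(!s && (!!!r && (r && t || r) || r && r))
    = !!(!s && (!!!r && r || r && r))   (absorption)
    = !!(!s && (!r && r || r && r))   (double negation)
    = !s && (!r && r || r && r)   (double negation)
    = !s && r   (distribution)
These differ: at r=1, s=0, t=0, E1 = 0 but E2 = 1.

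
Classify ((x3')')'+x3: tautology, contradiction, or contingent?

((x3')')'+x3
= x3'+x3
= 1

tautology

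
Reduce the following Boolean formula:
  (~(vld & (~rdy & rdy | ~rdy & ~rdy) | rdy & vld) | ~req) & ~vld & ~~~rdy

(~(vld & (~rdy & rdy | ~rdy & ~rdy) | rdy & vld) | ~req) & ~vld & ~~~rdy
= (~(vld & ~rdy | rdy & vld) | ~req) & ~vld & ~~~rdy
= (~vld | ~req) & ~vld & ~~~rdy
= ~vld & ~~~rdy
= ~vld & ~rdy

~vld & ~rdy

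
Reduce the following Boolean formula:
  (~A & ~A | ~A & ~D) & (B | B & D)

~A & B

(~A & ~A | ~A & ~D) & (B | B & D)
= (~A | ~D) & ~A & (B | B & D)   (distribution)
= ~A & (B | B & D)   (absorption)
= ~A & B   (absorption)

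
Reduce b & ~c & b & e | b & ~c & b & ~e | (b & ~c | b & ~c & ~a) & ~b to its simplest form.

b & ~c

b & ~c & b & e | b & ~c & b & ~e | (b & ~c | b & ~c & ~a) & ~b
= b & ~c & b | (b & ~c | b & ~c & ~a) & ~b   (distribution)
= b & ~c & b | b & ~c & ~b   (absorption)
= b & ~c   (distribution)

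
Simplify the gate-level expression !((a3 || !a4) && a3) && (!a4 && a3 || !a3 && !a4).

!((a3 || !a4) && a3) && (!a4 && a3 || !a3 && !a4)
= !a3 && (!a4 && a3 || !a3 && !a4)
= !a3 && !a4

!a3 && !a4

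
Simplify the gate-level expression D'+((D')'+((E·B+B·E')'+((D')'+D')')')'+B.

D'+B

D'+((D')'+((E·B+B·E')'+((D')'+D')')')'+B
= D'+((D')'+(B'+((D')'+D')')')'+B   [distribution]
= D'+((D')'+(B'+D'·D)')'+B   [De Morgan]
= D'+D'·(B'+D'·D)+B   [De Morgan]
= D'+D'·B'+B   [complement / identity]
= D'+B   [absorption]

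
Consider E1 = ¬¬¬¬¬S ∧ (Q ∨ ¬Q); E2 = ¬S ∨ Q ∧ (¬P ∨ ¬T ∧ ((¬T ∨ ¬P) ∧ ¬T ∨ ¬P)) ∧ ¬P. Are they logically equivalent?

E1: ¬¬¬¬¬S ∧ (Q ∨ ¬Q)
    = ¬¬¬¬¬S   — complement / identity
    = ¬¬¬S   — double negation
    = ¬S   — double negation
E2: ¬S ∨ Q ∧ (¬P ∨ ¬T ∧ ((¬T ∨ ¬P) ∧ ¬T ∨ ¬P)) ∧ ¬P
    = ¬S ∨ Q ∧ (¬P ∨ ¬T ∧ (¬T ∨ ¬P)) ∧ ¬P   — absorption
    = ¬S ∨ Q ∧ (¬P ∨ ¬T) ∧ ¬P   — absorption
    = ¬S ∨ Q ∧ ¬P   — absorption
These differ: at P=0, Q=1, S=1, T=0, E1 = 0 but E2 = 1.

No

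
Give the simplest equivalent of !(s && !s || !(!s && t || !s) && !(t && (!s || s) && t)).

!(s && !s || !(!s && t || !s) && !(t && (!s || s) && t))
= !(!(!s && t || !s) && !(t && (!s || s) && t))   [complement / identity]
= !s && t || !s || t && (!s || s) && t   [De Morgan]
= !s || t && (!s || s) && t   [absorption]
= !s || t && t   [complement / identity]
= !s || t   [idempotence]

!s || t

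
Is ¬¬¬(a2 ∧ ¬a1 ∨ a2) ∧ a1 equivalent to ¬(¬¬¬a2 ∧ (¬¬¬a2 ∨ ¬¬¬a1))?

No

E1: ¬¬¬(a2 ∧ ¬a1 ∨ a2) ∧ a1
    = ¬¬¬a2 ∧ a1   — absorption
    = ¬a2 ∧ a1   — double negation
E2: ¬(¬¬¬a2 ∧ (¬¬¬a2 ∨ ¬¬¬a1))
    = ¬(¬¬¬a2 ∧ (¬¬¬a2 ∨ ¬a1))   — double negation
    = ¬¬¬¬a2   — absorption
    = ¬¬a2   — double negation
    = a2   — double negation
These differ: at a1=1, a2=1, E1 = 0 but E2 = 1.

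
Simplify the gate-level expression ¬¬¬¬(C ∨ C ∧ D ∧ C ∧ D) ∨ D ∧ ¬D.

¬¬¬¬(C ∨ C ∧ D ∧ C ∧ D) ∨ D ∧ ¬D
= ¬¬¬¬(C ∨ C ∧ D ∧ C ∧ D)   [complement / identity]
= ¬¬¬¬(C ∨ C ∧ D)   [idempotence]
= ¬¬(C ∨ C ∧ D)   [double negation]
= ¬¬C   [absorption]
= C   [double negation]

C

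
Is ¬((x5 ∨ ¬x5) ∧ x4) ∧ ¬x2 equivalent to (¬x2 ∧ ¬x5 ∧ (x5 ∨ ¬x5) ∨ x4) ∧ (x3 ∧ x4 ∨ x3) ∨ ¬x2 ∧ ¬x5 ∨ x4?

E1: ¬((x5 ∨ ¬x5) ∧ x4) ∧ ¬x2
    = ¬x4 ∧ ¬x2   [complement / identity]
E2: (¬x2 ∧ ¬x5 ∧ (x5 ∨ ¬x5) ∨ x4) ∧ (x3 ∧ x4 ∨ x3) ∨ ¬x2 ∧ ¬x5 ∨ x4
    = (¬x2 ∧ ¬x5 ∧ (x5 ∨ ¬x5) ∨ x4) ∧ x3 ∨ ¬x2 ∧ ¬x5 ∨ x4   [absorption]
    = (¬x2 ∧ ¬x5 ∨ x4) ∧ x3 ∨ ¬x2 ∧ ¬x5 ∨ x4   [complement / identity]
    = ¬x2 ∧ ¬x5 ∨ x4   [absorption]
These differ: at x2=1, x3=0, x4=1, x5=0, E1 = 0 but E2 = 1.

No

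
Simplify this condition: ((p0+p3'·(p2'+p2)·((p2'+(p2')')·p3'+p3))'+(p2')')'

(p0+p3')·p2'

((p0+p3'·(p2'+p2)·((p2'+(p2')')·p3'+p3))'+(p2')')'
= ((p0+p3'·((p2'+(p2')')·p3'+p3))'+(p2')')'
= ((p0+p3'·((p2'+p2)·p3'+p3))'+(p2')')'
= ((p0+p3'·(p3'+p3))'+(p2')')'
= ((p0+p3')'+(p2')')'
= (p0+p3')·p2'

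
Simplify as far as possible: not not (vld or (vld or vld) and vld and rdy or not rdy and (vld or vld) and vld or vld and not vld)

not not (vld or (vld or vld) and vld and rdy or not rdy and (vld or vld) and vld or vld and not vld)
= not not (vld or (vld or vld) and vld or vld and not vld)   [distribution]
= not not (vld or vld and vld or vld and not vld)   [idempotence]
= vld or vld and vld or vld and not vld   [double negation]
= vld or vld   [distribution]
= vld   [idempotence]

vld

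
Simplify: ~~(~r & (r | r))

0

~~(~r & (r | r))
= ~r & (r | r)   — double negation
= ~r & r   — idempotence
= 0   — complement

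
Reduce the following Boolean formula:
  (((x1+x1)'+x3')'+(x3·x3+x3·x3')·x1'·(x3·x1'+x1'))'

x3'

(((x1+x1)'+x3')'+(x3·x3+x3·x3')·x1'·(x3·x1'+x1'))'
= (((x1+x1)'+x3')'+x3·x1'·(x3·x1'+x1'))'   [distribution]
= ((x1+x1)·x3+x3·x1'·(x3·x1'+x1'))'   [De Morgan]
= (x1·x3+x3·x1'·(x3·x1'+x1'))'   [idempotence]
= (x1·x3+x3·x1')'   [absorption]
= x3'   [distribution]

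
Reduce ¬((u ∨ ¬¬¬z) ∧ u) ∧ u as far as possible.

¬((u ∨ ¬¬¬z) ∧ u) ∧ u
= ¬((u ∨ ¬z) ∧ u) ∧ u   (double negation)
= ¬u ∧ u   (absorption)
= False   (complement)

False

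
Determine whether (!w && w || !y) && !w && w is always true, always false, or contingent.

(!w && w || !y) && !w && w
= !w && w   (absorption)
= false   (complement)

always false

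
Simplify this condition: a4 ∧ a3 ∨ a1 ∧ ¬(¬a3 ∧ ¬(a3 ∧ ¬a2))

a4 ∧ a3 ∨ a1 ∧ ¬(¬a3 ∧ ¬(a3 ∧ ¬a2))
= a4 ∧ a3 ∨ a1 ∧ (a3 ∨ a3 ∧ ¬a2)   [De Morgan]
= a4 ∧ a3 ∨ a1 ∧ a3   [absorption]
= a3 ∧ (a4 ∨ a1)   [distribution]

a3 ∧ (a4 ∨ a1)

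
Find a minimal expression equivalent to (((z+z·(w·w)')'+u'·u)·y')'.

z+y

(((z+z·(w·w)')'+u'·u)·y')'
= (((z+z·w')'+u'·u)·y')'   — idempotence
= ((z+z·w')'·y')'   — complement / identity
= z+z·w'+y   — De Morgan
= z+y   — absorption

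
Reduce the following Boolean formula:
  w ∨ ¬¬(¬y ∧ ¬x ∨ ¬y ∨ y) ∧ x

w ∨ ¬¬(¬y ∧ ¬x ∨ ¬y ∨ y) ∧ x
= w ∨ (¬y ∧ ¬x ∨ ¬y ∨ y) ∧ x   (double negation)
= w ∨ (¬y ∨ y) ∧ x   (absorption)
= w ∨ x   (complement / identity)

w ∨ x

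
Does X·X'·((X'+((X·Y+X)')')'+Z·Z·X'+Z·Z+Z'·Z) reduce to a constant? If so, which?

X·X'·((X'+((X·Y+X)')')'+Z·Z·X'+Z·Z+Z'·Z)
= X·X'·(X·(X·Y+X)'+Z·Z·X'+Z·Z+Z'·Z)   (De Morgan)
= X·X'·(X·X'+Z·Z·X'+Z·Z+Z'·Z)   (absorption)
= X·X'·(X·X'+Z·Z+Z'·Z)   (absorption)
= X·X'·(X·X'+Z)   (distribution)
= X·X'   (absorption)
= 0   (complement)

yes, False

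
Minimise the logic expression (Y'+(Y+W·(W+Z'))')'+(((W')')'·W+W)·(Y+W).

Y+W

(Y'+(Y+W·(W+Z'))')'+(((W')')'·W+W)·(Y+W)
= Y·(Y+W·(W+Z'))+(((W')')'·W+W)·(Y+W)
= Y·(Y+W·(W+Z'))+(W'·W+W)·(Y+W)
= Y·(Y+W)+(W'·W+W)·(Y+W)
= (Y+W)·(Y+W'·W+W)
= (Y+W)·(Y+W)
= Y+W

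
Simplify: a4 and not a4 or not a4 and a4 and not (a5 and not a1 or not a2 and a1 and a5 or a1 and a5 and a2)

a4 and not a4 or not a4 and a4 and not (a5 and not a1 or not a2 and a1 and a5 or a1 and a5 and a2)
= a4 and not a4 or not a4 and a4 and not (a5 and not a1 or a1 and a5)   (distribution)
= (a4 or a4 and not (a5 and not a1 or a1 and a5)) and not a4   (distribution)
= (a4 or a4 and not a5) and not a4   (distribution)
= a4 and not a4   (absorption)
= False   (complement)

False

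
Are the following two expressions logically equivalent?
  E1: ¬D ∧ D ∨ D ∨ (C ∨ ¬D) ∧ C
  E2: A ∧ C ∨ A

No

E1: ¬D ∧ D ∨ D ∨ (C ∨ ¬D) ∧ C
    = ¬D ∧ D ∨ D ∨ C
    = D ∨ C
E2: A ∧ C ∨ A
    = A
These differ: at A=0, C=1, D=0, E1 = 1 but E2 = 0.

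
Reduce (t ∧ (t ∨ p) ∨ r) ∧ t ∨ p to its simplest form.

(t ∧ (t ∨ p) ∨ r) ∧ t ∨ p
= (t ∨ r) ∧ t ∨ p
= t ∨ p

t ∨ p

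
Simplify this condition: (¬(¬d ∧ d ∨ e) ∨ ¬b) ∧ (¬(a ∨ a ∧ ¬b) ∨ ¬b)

(¬(¬d ∧ d ∨ e) ∨ ¬b) ∧ (¬(a ∨ a ∧ ¬b) ∨ ¬b)
= (¬(¬d ∧ d ∨ e) ∨ ¬b) ∧ (¬a ∨ ¬b)   — absorption
= ¬(¬d ∧ d ∨ e) ∧ ¬a ∨ ¬b   — distribution
= ¬e ∧ ¬a ∨ ¬b   — complement / identity

¬e ∧ ¬a ∨ ¬b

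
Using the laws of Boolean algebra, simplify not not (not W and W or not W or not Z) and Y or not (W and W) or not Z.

not not (not W and W or not W or not Z) and Y or not (W and W) or not Z
= (not W and W or not W or not Z) and Y or not (W and W) or not Z   — double negation
= (not W or not Z) and Y or not (W and W) or not Z   — complement / identity
= (not W or not Z) and Y or not W or not Z   — idempotence
= not W or not Z   — absorption

not W or not Z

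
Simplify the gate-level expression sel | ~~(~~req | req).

sel | req

sel | ~~(~~req | req)
= sel | ~~(req | req)   (double negation)
= sel | ~~req   (idempotence)
= sel | req   (double negation)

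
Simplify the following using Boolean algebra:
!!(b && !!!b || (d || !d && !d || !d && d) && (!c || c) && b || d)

b || d

!!(b && !!!b || (d || !d && !d || !d && d) && (!c || c) && b || d)
= !!(b && !b || (d || !d && !d || !d && d) && (!c || c) && b || d)   (double negation)
= !!(b && !b || (d || !d) && (!c || c) && b || d)   (distribution)
= !!(b && !b || (d || !d) && b || d)   (complement / identity)
= !!((d || !d) && b || d)   (complement / identity)
= !!(b || d)   (complement / identity)
= b || d   (double negation)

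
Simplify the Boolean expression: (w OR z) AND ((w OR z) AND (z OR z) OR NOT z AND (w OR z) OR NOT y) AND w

(w OR z) AND ((w OR z) AND (z OR z) OR NOT z AND (w OR z) OR NOT y) AND w
= (w OR z) AND ((w OR z) AND z OR NOT z AND (w OR z) OR NOT y) AND w
= (w OR z) AND (w OR z OR NOT y) AND w
= (w OR z) AND w
= w

w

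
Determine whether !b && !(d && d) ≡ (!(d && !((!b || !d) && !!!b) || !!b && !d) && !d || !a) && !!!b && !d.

E1: !b && !(d && d)
    = !b && !d   (idempotence)
E2: (!(d && !((!b || !d) && !!!b) || !!b && !d) && !d || !a) && !!!b && !d
    = (!(d && !((!b || !d) && !b) || !!b && !d) && !d || !a) && !!!b && !d   (double negation)
    = (!(d && !!b || !!b && !d) && !d || !a) && !!!b && !d   (absorption)
    = (!!!b && !d || !a) && !!!b && !d   (distribution)
    = !!!b && !d   (absorption)
    = !b && !d   (double negation)
Both reduce to !b && !d, so they are equivalent.

Yes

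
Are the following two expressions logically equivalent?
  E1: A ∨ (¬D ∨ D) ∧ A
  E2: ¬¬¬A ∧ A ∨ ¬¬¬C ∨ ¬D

E1: A ∨ (¬D ∨ D) ∧ A
    = A ∨ A   — complement / identity
    = A   — idempotence
E2: ¬¬¬A ∧ A ∨ ¬¬¬C ∨ ¬D
    = ¬A ∧ A ∨ ¬¬¬C ∨ ¬D   — double negation
    = ¬¬¬C ∨ ¬D   — complement / identity
    = ¬C ∨ ¬D   — double negation
These differ: at A=0, C=0, D=0, E1 = 0 but E2 = 1.

No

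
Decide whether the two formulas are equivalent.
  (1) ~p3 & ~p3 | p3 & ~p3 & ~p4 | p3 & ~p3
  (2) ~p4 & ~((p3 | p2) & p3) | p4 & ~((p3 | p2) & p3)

Yes

E1: ~p3 & ~p3 | p3 & ~p3 & ~p4 | p3 & ~p3
    = ~p3 & ~p3 | p3 & ~p3   (absorption)
    = ~p3   (distribution)
E2: ~p4 & ~((p3 | p2) & p3) | p4 & ~((p3 | p2) & p3)
    = ~((p3 | p2) & p3)   (distribution)
    = ~p3   (absorption)
Both reduce to ~p3, so they are equivalent.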